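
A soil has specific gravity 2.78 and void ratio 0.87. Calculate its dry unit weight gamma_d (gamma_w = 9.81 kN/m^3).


Using gamma_d = Gs * gamma_w / (1 + e)
gamma_d = 2.78 * 9.81 / (1 + 0.87)
gamma_d = 2.78 * 9.81 / 1.87
gamma_d = 14.584 kN/m^3


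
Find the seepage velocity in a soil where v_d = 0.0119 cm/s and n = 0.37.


Result: 0.03216 cm/s

Derivation:
Using v_s = v_d / n
v_s = 0.0119 / 0.37
v_s = 0.03216 cm/s


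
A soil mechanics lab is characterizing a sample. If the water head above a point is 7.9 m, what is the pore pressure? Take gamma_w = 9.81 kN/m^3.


Using u = gamma_w * h_w
u = 9.81 * 7.9
u = 77.5 kPa


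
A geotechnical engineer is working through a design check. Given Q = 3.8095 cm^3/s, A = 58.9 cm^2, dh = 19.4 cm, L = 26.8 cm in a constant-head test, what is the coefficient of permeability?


Compute hydraulic gradient:
i = dh / L = 19.4 / 26.8 = 0.723881
Then apply Darcy's law:
k = Q / (A * i)
k = 3.8095 / (58.9 * 0.723881)
k = 3.8095 / 42.6366
k = 0.089348 cm/s


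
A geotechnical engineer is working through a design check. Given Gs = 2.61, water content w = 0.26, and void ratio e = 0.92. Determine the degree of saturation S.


Using S = Gs * w / e
S = 2.61 * 0.26 / 0.92
S = 0.7376


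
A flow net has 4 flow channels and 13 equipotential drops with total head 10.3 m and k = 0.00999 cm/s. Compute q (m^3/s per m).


Result: 0.0003166 m^3/s per m

Derivation:
Convert k to m/s for unit consistency with H:
k = 0.00999 cm/s = 0.00999 / 100 m/s = 9.99e-05 m/s
Using q = k * H * Nf / Nd
Nf / Nd = 4 / 13 = 0.3077
q = 9.99e-05 * 10.3 * 0.3077
q = 0.0003166 m^3/s per m


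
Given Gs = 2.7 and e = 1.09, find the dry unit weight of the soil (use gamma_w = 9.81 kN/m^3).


Using gamma_d = Gs * gamma_w / (1 + e)
gamma_d = 2.7 * 9.81 / (1 + 1.09)
gamma_d = 2.7 * 9.81 / 2.09
gamma_d = 12.673 kN/m^3


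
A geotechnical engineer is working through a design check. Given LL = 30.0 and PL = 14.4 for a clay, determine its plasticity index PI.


Result: 15.6

Derivation:
Using PI = LL - PL
PI = 30.0 - 14.4
PI = 15.6


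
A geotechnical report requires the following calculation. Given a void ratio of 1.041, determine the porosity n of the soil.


Using the relation n = e / (1 + e)
n = 1.041 / (1 + 1.041)
n = 1.041 / 2.041
n = 0.51


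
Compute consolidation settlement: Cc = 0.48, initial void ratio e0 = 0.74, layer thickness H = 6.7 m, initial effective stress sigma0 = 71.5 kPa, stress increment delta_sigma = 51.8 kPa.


Using Sc = Cc * H / (1 + e0) * log10((sigma0 + delta_sigma) / sigma0)
Stress ratio = (71.5 + 51.8) / 71.5 = 1.72448
log10(1.72448) = 0.236657
Cc * H / (1 + e0) = 0.48 * 6.7 / (1 + 0.74) = 1.84828
Sc = 1.84828 * 0.236657
Sc = 0.4374 m


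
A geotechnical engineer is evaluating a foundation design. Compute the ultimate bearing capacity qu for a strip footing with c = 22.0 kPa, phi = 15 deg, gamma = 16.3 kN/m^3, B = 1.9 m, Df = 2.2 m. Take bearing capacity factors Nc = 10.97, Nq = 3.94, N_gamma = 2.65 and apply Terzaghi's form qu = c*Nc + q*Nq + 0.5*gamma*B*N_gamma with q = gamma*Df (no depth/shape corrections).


Compute qu = c*Nc + gamma*Df*Nq + 0.5*gamma*B*N_gamma
Term 1: 22.0 * 10.97 = 241.34
Term 2: 16.3 * 2.2 * 3.94 = 141.2884
Term 3: 0.5 * 16.3 * 1.9 * 2.65 = 41.03525
qu = 241.34 + 141.2884 + 41.03525
qu = 423.66 kPa


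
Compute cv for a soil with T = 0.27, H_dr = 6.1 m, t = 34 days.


Using cv = T * H_dr^2 / t
H_dr^2 = 6.1^2 = 37.21
cv = 0.27 * 37.21 / 34
cv = 0.29549 m^2/day


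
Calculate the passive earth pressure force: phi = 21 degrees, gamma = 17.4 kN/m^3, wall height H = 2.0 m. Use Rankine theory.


Compute passive earth pressure coefficient:
Kp = tan^2(45 + phi/2) = tan^2(55.5) = 2.117051
Compute passive force:
Pp = 0.5 * Kp * gamma * H^2
Pp = 0.5 * 2.117051 * 17.4 * 2.0^2
Pp = 73.67 kN/m


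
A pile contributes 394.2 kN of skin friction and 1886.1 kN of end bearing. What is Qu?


Using Qu = Qf + Qb
Qu = 394.2 + 1886.1
Qu = 2280.3 kN


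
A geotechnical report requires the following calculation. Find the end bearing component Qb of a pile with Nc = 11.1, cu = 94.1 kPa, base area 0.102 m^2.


Using Qb = Nc * cu * Ab
Qb = 11.1 * 94.1 * 0.102
Qb = 106.54 kN


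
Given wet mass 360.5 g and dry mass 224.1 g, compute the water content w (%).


Using w = (m_wet - m_dry) / m_dry * 100
m_wet - m_dry = 360.5 - 224.1 = 136.4 g
w = 136.4 / 224.1 * 100
w = 60.87 %


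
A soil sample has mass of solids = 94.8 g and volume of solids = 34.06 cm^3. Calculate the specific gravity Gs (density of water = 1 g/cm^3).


Using Gs = m_s / (V_s * rho_w)
Since rho_w = 1 g/cm^3:
Gs = 94.8 / 34.06
Gs = 2.783


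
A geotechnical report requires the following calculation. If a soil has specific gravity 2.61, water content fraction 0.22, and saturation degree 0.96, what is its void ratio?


Using the relation e = Gs * w / S
e = 2.61 * 0.22 / 0.96
e = 0.5981


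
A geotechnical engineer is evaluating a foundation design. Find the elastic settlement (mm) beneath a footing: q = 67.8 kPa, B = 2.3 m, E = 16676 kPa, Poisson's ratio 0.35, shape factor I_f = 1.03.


Result: 8.452 mm

Derivation:
Using Se = q * B * (1 - nu^2) * I_f / E
1 - nu^2 = 1 - 0.35^2 = 0.8775
Se = 67.8 * 2.3 * 0.8775 * 1.03 / 16676
Se = 0.008452 m
Convert to mm: Se = 0.008452 * 1000 = 8.452 mm


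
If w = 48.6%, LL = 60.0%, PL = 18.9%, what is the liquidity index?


First compute the plasticity index:
PI = LL - PL = 60.0 - 18.9 = 41.1
Then compute the liquidity index:
LI = (w - PL) / PI
LI = (48.6 - 18.9) / 41.1
LI = 0.723


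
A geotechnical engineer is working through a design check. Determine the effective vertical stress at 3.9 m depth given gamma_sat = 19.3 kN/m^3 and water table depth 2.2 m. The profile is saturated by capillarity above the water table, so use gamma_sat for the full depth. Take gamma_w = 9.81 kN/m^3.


Total stress = gamma_sat * depth
sigma = 19.3 * 3.9 = 75.27 kPa
Pore water pressure u = gamma_w * (depth - d_wt)
u = 9.81 * (3.9 - 2.2) = 16.677 kPa
Effective stress = sigma - u
sigma' = 75.27 - 16.677 = 58.59 kPa


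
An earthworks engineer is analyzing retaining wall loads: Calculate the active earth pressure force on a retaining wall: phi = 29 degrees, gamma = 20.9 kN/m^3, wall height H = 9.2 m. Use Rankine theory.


Compute active earth pressure coefficient:
Ka = tan^2(45 - phi/2) = tan^2(30.5) = 0.346974
Compute active force:
Pa = 0.5 * Ka * gamma * H^2
Pa = 0.5 * 0.346974 * 20.9 * 9.2^2
Pa = 306.89 kN/m


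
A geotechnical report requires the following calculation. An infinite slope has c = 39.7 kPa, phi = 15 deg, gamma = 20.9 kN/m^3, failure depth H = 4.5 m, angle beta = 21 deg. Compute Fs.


Using Fs = c / (gamma*H*sin(beta)*cos(beta)) + tan(phi)/tan(beta)
Cohesion contribution = 39.7 / (20.9*4.5*sin(21)*cos(21))
Cohesion contribution = 1.26168
Friction contribution = tan(15)/tan(21) = 0.698032
Fs = 1.26168 + 0.698032
Fs = 1.96


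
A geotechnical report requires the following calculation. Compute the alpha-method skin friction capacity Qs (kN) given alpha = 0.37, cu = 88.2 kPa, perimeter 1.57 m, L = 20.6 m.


Using Qs = alpha * cu * perimeter * L
Qs = 0.37 * 88.2 * 1.57 * 20.6
Qs = 1055.45 kN


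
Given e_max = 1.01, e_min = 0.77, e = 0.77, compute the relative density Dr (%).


Using Dr = (e_max - e) / (e_max - e_min) * 100
e_max - e = 1.01 - 0.77 = 0.24
e_max - e_min = 1.01 - 0.77 = 0.24
Dr = 0.24 / 0.24 * 100
Dr = 100.0 %


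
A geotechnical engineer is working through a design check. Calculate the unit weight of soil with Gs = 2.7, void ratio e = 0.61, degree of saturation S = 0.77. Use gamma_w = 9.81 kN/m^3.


Using gamma = gamma_w * (Gs + S*e) / (1 + e)
Numerator: Gs + S*e = 2.7 + 0.77*0.61 = 3.1697
Denominator: 1 + e = 1 + 0.61 = 1.61
gamma = 9.81 * 3.1697 / 1.61
gamma = 19.314 kN/m^3


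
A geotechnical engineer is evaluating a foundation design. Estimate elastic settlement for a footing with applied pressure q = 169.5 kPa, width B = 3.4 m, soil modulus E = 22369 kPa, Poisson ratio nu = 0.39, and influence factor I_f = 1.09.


Using Se = q * B * (1 - nu^2) * I_f / E
1 - nu^2 = 1 - 0.39^2 = 0.8479
Se = 169.5 * 3.4 * 0.8479 * 1.09 / 22369
Se = 0.023811 m
Convert to mm: Se = 0.023811 * 1000 = 23.811 mm


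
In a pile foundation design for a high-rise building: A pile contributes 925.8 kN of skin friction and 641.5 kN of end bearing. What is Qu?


Using Qu = Qf + Qb
Qu = 925.8 + 641.5
Qu = 1567.3 kN


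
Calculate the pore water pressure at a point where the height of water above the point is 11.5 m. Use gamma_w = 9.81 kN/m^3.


Using u = gamma_w * h_w
u = 9.81 * 11.5
u = 112.82 kPa


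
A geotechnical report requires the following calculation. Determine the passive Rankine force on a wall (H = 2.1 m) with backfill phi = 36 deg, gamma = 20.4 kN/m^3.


Result: 173.26 kN/m

Derivation:
Compute passive earth pressure coefficient:
Kp = tan^2(45 + phi/2) = tan^2(63.0) = 3.85184
Compute passive force:
Pp = 0.5 * Kp * gamma * H^2
Pp = 0.5 * 3.85184 * 20.4 * 2.1^2
Pp = 173.26 kN/m


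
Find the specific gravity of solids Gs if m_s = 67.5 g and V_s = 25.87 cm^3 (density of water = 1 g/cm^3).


Using Gs = m_s / (V_s * rho_w)
Since rho_w = 1 g/cm^3:
Gs = 67.5 / 25.87
Gs = 2.609


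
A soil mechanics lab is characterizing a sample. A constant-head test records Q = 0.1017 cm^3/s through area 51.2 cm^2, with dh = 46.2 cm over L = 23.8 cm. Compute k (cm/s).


Compute hydraulic gradient:
i = dh / L = 46.2 / 23.8 = 1.94118
Then apply Darcy's law:
k = Q / (A * i)
k = 0.1017 / (51.2 * 1.94118)
k = 0.1017 / 99.3882
k = 0.001023 cm/s


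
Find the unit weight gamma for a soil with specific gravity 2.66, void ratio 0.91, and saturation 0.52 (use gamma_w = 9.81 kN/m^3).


Result: 16.093 kN/m^3

Derivation:
Using gamma = gamma_w * (Gs + S*e) / (1 + e)
Numerator: Gs + S*e = 2.66 + 0.52*0.91 = 3.1332
Denominator: 1 + e = 1 + 0.91 = 1.91
gamma = 9.81 * 3.1332 / 1.91
gamma = 16.093 kN/m^3


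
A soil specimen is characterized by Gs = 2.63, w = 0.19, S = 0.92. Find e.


Using the relation e = Gs * w / S
e = 2.63 * 0.19 / 0.92
e = 0.5432


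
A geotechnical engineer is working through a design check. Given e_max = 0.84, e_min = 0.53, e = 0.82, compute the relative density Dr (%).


Using Dr = (e_max - e) / (e_max - e_min) * 100
e_max - e = 0.84 - 0.82 = 0.02
e_max - e_min = 0.84 - 0.53 = 0.31
Dr = 0.02 / 0.31 * 100
Dr = 6.45 %


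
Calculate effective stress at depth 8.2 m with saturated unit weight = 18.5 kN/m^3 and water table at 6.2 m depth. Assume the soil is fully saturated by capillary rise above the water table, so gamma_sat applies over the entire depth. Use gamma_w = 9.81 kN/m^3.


Total stress = gamma_sat * depth
sigma = 18.5 * 8.2 = 151.7 kPa
Pore water pressure u = gamma_w * (depth - d_wt)
u = 9.81 * (8.2 - 6.2) = 19.62 kPa
Effective stress = sigma - u
sigma' = 151.7 - 19.62 = 132.08 kPa


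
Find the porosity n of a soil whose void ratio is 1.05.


Using the relation n = e / (1 + e)
n = 1.05 / (1 + 1.05)
n = 1.05 / 2.05
n = 0.5122


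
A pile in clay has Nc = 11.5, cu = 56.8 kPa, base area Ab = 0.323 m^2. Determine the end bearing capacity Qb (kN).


Using Qb = Nc * cu * Ab
Qb = 11.5 * 56.8 * 0.323
Qb = 210.98 kN


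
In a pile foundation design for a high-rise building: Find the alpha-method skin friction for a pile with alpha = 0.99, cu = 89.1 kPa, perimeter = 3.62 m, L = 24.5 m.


Using Qs = alpha * cu * perimeter * L
Qs = 0.99 * 89.1 * 3.62 * 24.5
Qs = 7823.26 kN


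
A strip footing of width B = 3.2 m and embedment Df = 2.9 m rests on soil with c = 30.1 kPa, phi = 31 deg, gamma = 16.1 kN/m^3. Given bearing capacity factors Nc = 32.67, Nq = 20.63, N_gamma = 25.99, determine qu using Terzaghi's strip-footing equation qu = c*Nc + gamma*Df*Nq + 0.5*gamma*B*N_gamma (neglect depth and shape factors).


Result: 2616.08 kPa

Derivation:
Compute qu = c*Nc + gamma*Df*Nq + 0.5*gamma*B*N_gamma
Term 1: 30.1 * 32.67 = 983.367
Term 2: 16.1 * 2.9 * 20.63 = 963.2147
Term 3: 0.5 * 16.1 * 3.2 * 25.99 = 669.5024
qu = 983.367 + 963.2147 + 669.5024
qu = 2616.08 kPa


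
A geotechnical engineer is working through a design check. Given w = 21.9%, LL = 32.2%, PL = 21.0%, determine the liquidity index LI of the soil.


First compute the plasticity index:
PI = LL - PL = 32.2 - 21.0 = 11.2
Then compute the liquidity index:
LI = (w - PL) / PI
LI = (21.9 - 21.0) / 11.2
LI = 0.08


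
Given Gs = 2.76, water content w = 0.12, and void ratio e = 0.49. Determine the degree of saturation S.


Using S = Gs * w / e
S = 2.76 * 0.12 / 0.49
S = 0.6759


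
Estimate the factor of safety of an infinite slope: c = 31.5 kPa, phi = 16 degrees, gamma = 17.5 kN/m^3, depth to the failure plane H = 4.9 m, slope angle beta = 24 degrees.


Result: 1.633

Derivation:
Using Fs = c / (gamma*H*sin(beta)*cos(beta)) + tan(phi)/tan(beta)
Cohesion contribution = 31.5 / (17.5*4.9*sin(24)*cos(24))
Cohesion contribution = 0.988628
Friction contribution = tan(16)/tan(24) = 0.644041
Fs = 0.988628 + 0.644041
Fs = 1.633


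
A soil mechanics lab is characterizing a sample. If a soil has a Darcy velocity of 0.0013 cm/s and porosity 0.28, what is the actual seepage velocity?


Using v_s = v_d / n
v_s = 0.0013 / 0.28
v_s = 0.00464 cm/s


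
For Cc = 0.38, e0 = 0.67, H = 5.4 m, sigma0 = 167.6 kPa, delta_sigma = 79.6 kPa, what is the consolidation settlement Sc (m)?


Using Sc = Cc * H / (1 + e0) * log10((sigma0 + delta_sigma) / sigma0)
Stress ratio = (167.6 + 79.6) / 167.6 = 1.47494
log10(1.47494) = 0.168774
Cc * H / (1 + e0) = 0.38 * 5.4 / (1 + 0.67) = 1.22874
Sc = 1.22874 * 0.168774
Sc = 0.2074 m


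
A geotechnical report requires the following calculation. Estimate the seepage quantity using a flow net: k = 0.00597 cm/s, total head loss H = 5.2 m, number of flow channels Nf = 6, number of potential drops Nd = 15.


Convert k to m/s for unit consistency with H:
k = 0.00597 cm/s = 0.00597 / 100 m/s = 5.97e-05 m/s
Using q = k * H * Nf / Nd
Nf / Nd = 6 / 15 = 0.4
q = 5.97e-05 * 5.2 * 0.4
q = 0.0001242 m^3/s per m


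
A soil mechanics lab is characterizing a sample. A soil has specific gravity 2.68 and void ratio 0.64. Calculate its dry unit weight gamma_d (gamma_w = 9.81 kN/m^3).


Result: 16.031 kN/m^3

Derivation:
Using gamma_d = Gs * gamma_w / (1 + e)
gamma_d = 2.68 * 9.81 / (1 + 0.64)
gamma_d = 2.68 * 9.81 / 1.64
gamma_d = 16.031 kN/m^3


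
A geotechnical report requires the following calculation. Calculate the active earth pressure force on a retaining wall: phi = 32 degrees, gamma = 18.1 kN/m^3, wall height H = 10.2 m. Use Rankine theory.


Result: 289.3 kN/m

Derivation:
Compute active earth pressure coefficient:
Ka = tan^2(45 - phi/2) = tan^2(29.0) = 0.307259
Compute active force:
Pa = 0.5 * Ka * gamma * H^2
Pa = 0.5 * 0.307259 * 18.1 * 10.2^2
Pa = 289.3 kN/m


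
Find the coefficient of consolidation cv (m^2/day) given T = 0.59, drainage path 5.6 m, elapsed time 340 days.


Using cv = T * H_dr^2 / t
H_dr^2 = 5.6^2 = 31.36
cv = 0.59 * 31.36 / 340
cv = 0.05442 m^2/day


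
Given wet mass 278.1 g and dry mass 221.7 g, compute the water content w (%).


Using w = (m_wet - m_dry) / m_dry * 100
m_wet - m_dry = 278.1 - 221.7 = 56.4 g
w = 56.4 / 221.7 * 100
w = 25.44 %


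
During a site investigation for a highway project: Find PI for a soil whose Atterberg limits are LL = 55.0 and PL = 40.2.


Using PI = LL - PL
PI = 55.0 - 40.2
PI = 14.8


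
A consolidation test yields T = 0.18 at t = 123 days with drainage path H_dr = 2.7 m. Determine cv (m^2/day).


Result: 0.01067 m^2/day

Derivation:
Using cv = T * H_dr^2 / t
H_dr^2 = 2.7^2 = 7.29
cv = 0.18 * 7.29 / 123
cv = 0.01067 m^2/day


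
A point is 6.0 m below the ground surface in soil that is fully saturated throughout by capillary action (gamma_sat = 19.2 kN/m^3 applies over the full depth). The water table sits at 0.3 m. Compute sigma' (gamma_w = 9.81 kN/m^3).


Total stress = gamma_sat * depth
sigma = 19.2 * 6.0 = 115.2 kPa
Pore water pressure u = gamma_w * (depth - d_wt)
u = 9.81 * (6.0 - 0.3) = 55.917 kPa
Effective stress = sigma - u
sigma' = 115.2 - 55.917 = 59.28 kPa


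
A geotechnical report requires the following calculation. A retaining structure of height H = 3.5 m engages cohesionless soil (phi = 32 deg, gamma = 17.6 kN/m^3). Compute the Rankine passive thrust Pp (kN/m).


Compute passive earth pressure coefficient:
Kp = tan^2(45 + phi/2) = tan^2(61.0) = 3.254588
Compute passive force:
Pp = 0.5 * Kp * gamma * H^2
Pp = 0.5 * 3.254588 * 17.6 * 3.5^2
Pp = 350.84 kN/m


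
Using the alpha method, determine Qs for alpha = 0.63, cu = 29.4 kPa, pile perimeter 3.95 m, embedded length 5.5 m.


Using Qs = alpha * cu * perimeter * L
Qs = 0.63 * 29.4 * 3.95 * 5.5
Qs = 402.39 kN


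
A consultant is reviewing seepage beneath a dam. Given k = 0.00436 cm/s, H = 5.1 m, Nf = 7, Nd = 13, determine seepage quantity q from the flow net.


Convert k to m/s for unit consistency with H:
k = 0.00436 cm/s = 0.00436 / 100 m/s = 4.36e-05 m/s
Using q = k * H * Nf / Nd
Nf / Nd = 7 / 13 = 0.5385
q = 4.36e-05 * 5.1 * 0.5385
q = 0.0001197 m^3/s per m


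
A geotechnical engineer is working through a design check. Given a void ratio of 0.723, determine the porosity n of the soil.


Result: 0.4196

Derivation:
Using the relation n = e / (1 + e)
n = 0.723 / (1 + 0.723)
n = 0.723 / 1.723
n = 0.4196


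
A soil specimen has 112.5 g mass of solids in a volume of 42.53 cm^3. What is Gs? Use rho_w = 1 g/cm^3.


Using Gs = m_s / (V_s * rho_w)
Since rho_w = 1 g/cm^3:
Gs = 112.5 / 42.53
Gs = 2.645


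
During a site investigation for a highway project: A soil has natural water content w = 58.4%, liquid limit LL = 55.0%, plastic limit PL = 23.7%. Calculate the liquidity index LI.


First compute the plasticity index:
PI = LL - PL = 55.0 - 23.7 = 31.3
Then compute the liquidity index:
LI = (w - PL) / PI
LI = (58.4 - 23.7) / 31.3
LI = 1.109


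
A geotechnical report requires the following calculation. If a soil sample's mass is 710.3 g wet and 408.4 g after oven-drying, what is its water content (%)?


Using w = (m_wet - m_dry) / m_dry * 100
m_wet - m_dry = 710.3 - 408.4 = 301.9 g
w = 301.9 / 408.4 * 100
w = 73.92 %


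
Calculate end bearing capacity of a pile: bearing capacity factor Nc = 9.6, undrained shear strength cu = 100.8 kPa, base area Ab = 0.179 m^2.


Result: 173.21 kN

Derivation:
Using Qb = Nc * cu * Ab
Qb = 9.6 * 100.8 * 0.179
Qb = 173.21 kN


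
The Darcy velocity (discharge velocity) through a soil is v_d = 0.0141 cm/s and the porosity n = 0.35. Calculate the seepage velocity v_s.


Result: 0.04029 cm/s

Derivation:
Using v_s = v_d / n
v_s = 0.0141 / 0.35
v_s = 0.04029 cm/s


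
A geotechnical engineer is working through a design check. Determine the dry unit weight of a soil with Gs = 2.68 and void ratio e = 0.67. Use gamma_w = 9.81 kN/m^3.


Result: 15.743 kN/m^3

Derivation:
Using gamma_d = Gs * gamma_w / (1 + e)
gamma_d = 2.68 * 9.81 / (1 + 0.67)
gamma_d = 2.68 * 9.81 / 1.67
gamma_d = 15.743 kN/m^3


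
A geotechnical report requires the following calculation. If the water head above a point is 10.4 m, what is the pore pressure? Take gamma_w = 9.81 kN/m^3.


Result: 102.02 kPa

Derivation:
Using u = gamma_w * h_w
u = 9.81 * 10.4
u = 102.02 kPa


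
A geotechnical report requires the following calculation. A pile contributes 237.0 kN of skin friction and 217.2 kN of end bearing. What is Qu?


Result: 454.2 kN

Derivation:
Using Qu = Qf + Qb
Qu = 237.0 + 217.2
Qu = 454.2 kN


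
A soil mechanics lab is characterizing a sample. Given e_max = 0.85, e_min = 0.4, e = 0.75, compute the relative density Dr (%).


Using Dr = (e_max - e) / (e_max - e_min) * 100
e_max - e = 0.85 - 0.75 = 0.1
e_max - e_min = 0.85 - 0.4 = 0.45
Dr = 0.1 / 0.45 * 100
Dr = 22.22 %


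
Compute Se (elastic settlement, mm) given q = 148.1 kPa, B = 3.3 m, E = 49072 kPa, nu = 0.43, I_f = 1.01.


Result: 8.199 mm

Derivation:
Using Se = q * B * (1 - nu^2) * I_f / E
1 - nu^2 = 1 - 0.43^2 = 0.8151
Se = 148.1 * 3.3 * 0.8151 * 1.01 / 49072
Se = 0.008199 m
Convert to mm: Se = 0.008199 * 1000 = 8.199 mm


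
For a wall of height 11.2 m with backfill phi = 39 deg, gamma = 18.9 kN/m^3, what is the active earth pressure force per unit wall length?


Compute active earth pressure coefficient:
Ka = tan^2(45 - phi/2) = tan^2(25.5) = 0.227506
Compute active force:
Pa = 0.5 * Ka * gamma * H^2
Pa = 0.5 * 0.227506 * 18.9 * 11.2^2
Pa = 269.69 kN/m


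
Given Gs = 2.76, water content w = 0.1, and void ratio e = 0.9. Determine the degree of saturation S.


Using S = Gs * w / e
S = 2.76 * 0.1 / 0.9
S = 0.3067


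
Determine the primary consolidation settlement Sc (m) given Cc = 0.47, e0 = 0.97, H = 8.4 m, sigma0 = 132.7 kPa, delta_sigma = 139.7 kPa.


Result: 0.6259 m

Derivation:
Using Sc = Cc * H / (1 + e0) * log10((sigma0 + delta_sigma) / sigma0)
Stress ratio = (132.7 + 139.7) / 132.7 = 2.05275
log10(2.05275) = 0.312336
Cc * H / (1 + e0) = 0.47 * 8.4 / (1 + 0.97) = 2.00406
Sc = 2.00406 * 0.312336
Sc = 0.6259 m


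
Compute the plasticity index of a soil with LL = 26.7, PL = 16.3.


Using PI = LL - PL
PI = 26.7 - 16.3
PI = 10.4


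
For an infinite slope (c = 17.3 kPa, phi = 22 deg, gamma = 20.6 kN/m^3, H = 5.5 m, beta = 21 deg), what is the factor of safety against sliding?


Result: 1.509

Derivation:
Using Fs = c / (gamma*H*sin(beta)*cos(beta)) + tan(phi)/tan(beta)
Cohesion contribution = 17.3 / (20.6*5.5*sin(21)*cos(21))
Cohesion contribution = 0.456389
Friction contribution = tan(22)/tan(21) = 1.05252
Fs = 0.456389 + 1.05252
Fs = 1.509


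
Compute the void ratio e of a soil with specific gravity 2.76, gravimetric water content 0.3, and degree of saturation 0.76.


Result: 1.0895

Derivation:
Using the relation e = Gs * w / S
e = 2.76 * 0.3 / 0.76
e = 1.0895


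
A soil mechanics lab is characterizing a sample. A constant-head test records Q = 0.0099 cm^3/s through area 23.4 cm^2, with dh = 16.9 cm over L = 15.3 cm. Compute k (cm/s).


Compute hydraulic gradient:
i = dh / L = 16.9 / 15.3 = 1.10458
Then apply Darcy's law:
k = Q / (A * i)
k = 0.0099 / (23.4 * 1.10458)
k = 0.0099 / 25.8471
k = 0.000383 cm/s


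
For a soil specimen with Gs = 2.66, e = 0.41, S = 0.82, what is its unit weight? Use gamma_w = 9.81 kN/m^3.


Result: 20.846 kN/m^3

Derivation:
Using gamma = gamma_w * (Gs + S*e) / (1 + e)
Numerator: Gs + S*e = 2.66 + 0.82*0.41 = 2.9962
Denominator: 1 + e = 1 + 0.41 = 1.41
gamma = 9.81 * 2.9962 / 1.41
gamma = 20.846 kN/m^3


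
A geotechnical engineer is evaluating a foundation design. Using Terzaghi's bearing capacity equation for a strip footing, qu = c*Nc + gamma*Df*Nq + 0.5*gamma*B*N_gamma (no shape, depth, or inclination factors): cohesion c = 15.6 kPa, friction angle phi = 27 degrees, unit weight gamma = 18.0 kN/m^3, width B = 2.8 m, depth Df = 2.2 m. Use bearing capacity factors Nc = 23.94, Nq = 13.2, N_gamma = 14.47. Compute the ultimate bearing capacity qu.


Compute qu = c*Nc + gamma*Df*Nq + 0.5*gamma*B*N_gamma
Term 1: 15.6 * 23.94 = 373.464
Term 2: 18.0 * 2.2 * 13.2 = 522.72
Term 3: 0.5 * 18.0 * 2.8 * 14.47 = 364.644
qu = 373.464 + 522.72 + 364.644
qu = 1260.83 kPa


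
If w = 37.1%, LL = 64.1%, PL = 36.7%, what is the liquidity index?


First compute the plasticity index:
PI = LL - PL = 64.1 - 36.7 = 27.4
Then compute the liquidity index:
LI = (w - PL) / PI
LI = (37.1 - 36.7) / 27.4
LI = 0.015


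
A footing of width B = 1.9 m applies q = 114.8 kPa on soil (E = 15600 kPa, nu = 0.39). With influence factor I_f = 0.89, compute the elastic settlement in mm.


Using Se = q * B * (1 - nu^2) * I_f / E
1 - nu^2 = 1 - 0.39^2 = 0.8479
Se = 114.8 * 1.9 * 0.8479 * 0.89 / 15600
Se = 0.010551 m
Convert to mm: Se = 0.010551 * 1000 = 10.551 mm


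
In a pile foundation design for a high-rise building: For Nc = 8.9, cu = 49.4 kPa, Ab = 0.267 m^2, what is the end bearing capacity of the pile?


Using Qb = Nc * cu * Ab
Qb = 8.9 * 49.4 * 0.267
Qb = 117.39 kN


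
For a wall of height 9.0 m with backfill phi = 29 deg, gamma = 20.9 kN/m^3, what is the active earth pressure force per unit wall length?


Compute active earth pressure coefficient:
Ka = tan^2(45 - phi/2) = tan^2(30.5) = 0.346974
Compute active force:
Pa = 0.5 * Ka * gamma * H^2
Pa = 0.5 * 0.346974 * 20.9 * 9.0^2
Pa = 293.7 kN/m


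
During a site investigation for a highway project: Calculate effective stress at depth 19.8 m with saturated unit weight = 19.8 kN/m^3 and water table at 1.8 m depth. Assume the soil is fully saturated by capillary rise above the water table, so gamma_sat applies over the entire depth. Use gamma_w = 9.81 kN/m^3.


Total stress = gamma_sat * depth
sigma = 19.8 * 19.8 = 392.04 kPa
Pore water pressure u = gamma_w * (depth - d_wt)
u = 9.81 * (19.8 - 1.8) = 176.58 kPa
Effective stress = sigma - u
sigma' = 392.04 - 176.58 = 215.46 kPa


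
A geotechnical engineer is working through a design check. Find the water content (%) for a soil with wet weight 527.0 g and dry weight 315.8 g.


Using w = (m_wet - m_dry) / m_dry * 100
m_wet - m_dry = 527.0 - 315.8 = 211.2 g
w = 211.2 / 315.8 * 100
w = 66.88 %


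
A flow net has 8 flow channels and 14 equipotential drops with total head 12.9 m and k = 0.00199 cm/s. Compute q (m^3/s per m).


Result: 0.0001467 m^3/s per m

Derivation:
Convert k to m/s for unit consistency with H:
k = 0.00199 cm/s = 0.00199 / 100 m/s = 1.99e-05 m/s
Using q = k * H * Nf / Nd
Nf / Nd = 8 / 14 = 0.5714
q = 1.99e-05 * 12.9 * 0.5714
q = 0.0001467 m^3/s per m


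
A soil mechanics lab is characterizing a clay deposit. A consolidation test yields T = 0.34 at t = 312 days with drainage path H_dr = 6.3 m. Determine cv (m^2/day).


Result: 0.04325 m^2/day

Derivation:
Using cv = T * H_dr^2 / t
H_dr^2 = 6.3^2 = 39.69
cv = 0.34 * 39.69 / 312
cv = 0.04325 m^2/day


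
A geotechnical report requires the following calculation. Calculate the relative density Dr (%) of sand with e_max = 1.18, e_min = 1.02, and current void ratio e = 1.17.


Using Dr = (e_max - e) / (e_max - e_min) * 100
e_max - e = 1.18 - 1.17 = 0.01
e_max - e_min = 1.18 - 1.02 = 0.16
Dr = 0.01 / 0.16 * 100
Dr = 6.25 %


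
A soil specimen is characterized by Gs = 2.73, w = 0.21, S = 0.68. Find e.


Result: 0.8431

Derivation:
Using the relation e = Gs * w / S
e = 2.73 * 0.21 / 0.68
e = 0.8431


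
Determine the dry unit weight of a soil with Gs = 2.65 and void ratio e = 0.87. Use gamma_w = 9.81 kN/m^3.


Using gamma_d = Gs * gamma_w / (1 + e)
gamma_d = 2.65 * 9.81 / (1 + 0.87)
gamma_d = 2.65 * 9.81 / 1.87
gamma_d = 13.902 kN/m^3


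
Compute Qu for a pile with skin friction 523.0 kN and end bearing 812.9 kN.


Using Qu = Qf + Qb
Qu = 523.0 + 812.9
Qu = 1335.9 kN


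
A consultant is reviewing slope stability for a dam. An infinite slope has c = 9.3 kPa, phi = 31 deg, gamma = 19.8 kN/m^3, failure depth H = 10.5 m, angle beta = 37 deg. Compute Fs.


Result: 0.89

Derivation:
Using Fs = c / (gamma*H*sin(beta)*cos(beta)) + tan(phi)/tan(beta)
Cohesion contribution = 9.3 / (19.8*10.5*sin(37)*cos(37))
Cohesion contribution = 0.0930715
Friction contribution = tan(31)/tan(37) = 0.797369
Fs = 0.0930715 + 0.797369
Fs = 0.89


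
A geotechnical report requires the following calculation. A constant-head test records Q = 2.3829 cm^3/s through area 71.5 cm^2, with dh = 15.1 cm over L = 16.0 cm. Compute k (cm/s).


Compute hydraulic gradient:
i = dh / L = 15.1 / 16.0 = 0.94375
Then apply Darcy's law:
k = Q / (A * i)
k = 2.3829 / (71.5 * 0.94375)
k = 2.3829 / 67.4781
k = 0.035314 cm/s


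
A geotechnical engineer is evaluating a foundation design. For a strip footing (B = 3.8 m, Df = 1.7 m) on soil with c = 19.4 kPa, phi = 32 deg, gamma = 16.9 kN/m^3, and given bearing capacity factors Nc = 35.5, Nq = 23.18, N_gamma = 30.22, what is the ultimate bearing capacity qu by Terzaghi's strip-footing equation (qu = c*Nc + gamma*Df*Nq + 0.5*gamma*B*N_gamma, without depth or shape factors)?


Compute qu = c*Nc + gamma*Df*Nq + 0.5*gamma*B*N_gamma
Term 1: 19.4 * 35.5 = 688.7
Term 2: 16.9 * 1.7 * 23.18 = 665.9614
Term 3: 0.5 * 16.9 * 3.8 * 30.22 = 970.3642
qu = 688.7 + 665.9614 + 970.3642
qu = 2325.03 kPa


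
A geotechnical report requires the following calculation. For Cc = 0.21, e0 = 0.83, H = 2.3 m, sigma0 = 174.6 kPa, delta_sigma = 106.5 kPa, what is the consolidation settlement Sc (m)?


Using Sc = Cc * H / (1 + e0) * log10((sigma0 + delta_sigma) / sigma0)
Stress ratio = (174.6 + 106.5) / 174.6 = 1.60997
log10(1.60997) = 0.206817
Cc * H / (1 + e0) = 0.21 * 2.3 / (1 + 0.83) = 0.263934
Sc = 0.263934 * 0.206817
Sc = 0.0546 m


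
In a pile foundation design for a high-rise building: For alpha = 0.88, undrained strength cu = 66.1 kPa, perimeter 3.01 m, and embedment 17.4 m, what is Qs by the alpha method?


Result: 3046.49 kN

Derivation:
Using Qs = alpha * cu * perimeter * L
Qs = 0.88 * 66.1 * 3.01 * 17.4
Qs = 3046.49 kN


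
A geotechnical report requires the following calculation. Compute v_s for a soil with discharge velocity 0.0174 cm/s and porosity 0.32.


Result: 0.05437 cm/s

Derivation:
Using v_s = v_d / n
v_s = 0.0174 / 0.32
v_s = 0.05437 cm/s


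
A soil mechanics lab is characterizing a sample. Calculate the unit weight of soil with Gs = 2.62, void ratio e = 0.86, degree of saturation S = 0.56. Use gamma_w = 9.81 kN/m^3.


Result: 16.358 kN/m^3

Derivation:
Using gamma = gamma_w * (Gs + S*e) / (1 + e)
Numerator: Gs + S*e = 2.62 + 0.56*0.86 = 3.1016
Denominator: 1 + e = 1 + 0.86 = 1.86
gamma = 9.81 * 3.1016 / 1.86
gamma = 16.358 kN/m^3


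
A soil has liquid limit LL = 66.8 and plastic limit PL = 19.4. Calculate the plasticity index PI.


Result: 47.4

Derivation:
Using PI = LL - PL
PI = 66.8 - 19.4
PI = 47.4


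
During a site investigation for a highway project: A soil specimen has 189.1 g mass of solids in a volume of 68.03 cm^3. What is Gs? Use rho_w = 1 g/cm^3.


Using Gs = m_s / (V_s * rho_w)
Since rho_w = 1 g/cm^3:
Gs = 189.1 / 68.03
Gs = 2.78


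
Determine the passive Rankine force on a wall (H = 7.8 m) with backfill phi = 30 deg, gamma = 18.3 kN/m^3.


Compute passive earth pressure coefficient:
Kp = tan^2(45 + phi/2) = tan^2(60.0) = 3
Compute passive force:
Pp = 0.5 * Kp * gamma * H^2
Pp = 0.5 * 3 * 18.3 * 7.8^2
Pp = 1670.06 kN/m


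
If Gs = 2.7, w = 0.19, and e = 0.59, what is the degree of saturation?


Result: 0.8695

Derivation:
Using S = Gs * w / e
S = 2.7 * 0.19 / 0.59
S = 0.8695


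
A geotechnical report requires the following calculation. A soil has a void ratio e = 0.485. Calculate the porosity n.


Using the relation n = e / (1 + e)
n = 0.485 / (1 + 0.485)
n = 0.485 / 1.485
n = 0.3266


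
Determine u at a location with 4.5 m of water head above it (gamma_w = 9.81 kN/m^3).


Result: 44.15 kPa

Derivation:
Using u = gamma_w * h_w
u = 9.81 * 4.5
u = 44.15 kPa


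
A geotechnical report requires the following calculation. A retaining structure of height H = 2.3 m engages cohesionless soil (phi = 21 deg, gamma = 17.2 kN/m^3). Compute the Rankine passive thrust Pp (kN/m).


Compute passive earth pressure coefficient:
Kp = tan^2(45 + phi/2) = tan^2(55.5) = 2.117051
Compute passive force:
Pp = 0.5 * Kp * gamma * H^2
Pp = 0.5 * 2.117051 * 17.2 * 2.3^2
Pp = 96.31 kN/m


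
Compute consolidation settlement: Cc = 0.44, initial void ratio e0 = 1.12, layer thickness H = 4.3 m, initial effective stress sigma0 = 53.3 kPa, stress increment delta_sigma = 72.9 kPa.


Using Sc = Cc * H / (1 + e0) * log10((sigma0 + delta_sigma) / sigma0)
Stress ratio = (53.3 + 72.9) / 53.3 = 2.36773
log10(2.36773) = 0.374332
Cc * H / (1 + e0) = 0.44 * 4.3 / (1 + 1.12) = 0.892453
Sc = 0.892453 * 0.374332
Sc = 0.3341 m


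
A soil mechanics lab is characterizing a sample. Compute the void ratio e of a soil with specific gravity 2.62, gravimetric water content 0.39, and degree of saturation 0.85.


Using the relation e = Gs * w / S
e = 2.62 * 0.39 / 0.85
e = 1.2021


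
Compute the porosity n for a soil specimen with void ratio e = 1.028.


Using the relation n = e / (1 + e)
n = 1.028 / (1 + 1.028)
n = 1.028 / 2.028
n = 0.5069


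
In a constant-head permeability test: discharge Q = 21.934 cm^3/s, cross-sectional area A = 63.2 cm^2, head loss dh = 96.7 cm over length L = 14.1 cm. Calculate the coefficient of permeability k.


Compute hydraulic gradient:
i = dh / L = 96.7 / 14.1 = 6.85816
Then apply Darcy's law:
k = Q / (A * i)
k = 21.934 / (63.2 * 6.85816)
k = 21.934 / 433.435
k = 0.050605 cm/s


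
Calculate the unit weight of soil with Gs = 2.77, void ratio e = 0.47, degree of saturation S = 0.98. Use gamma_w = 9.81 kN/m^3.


Result: 21.559 kN/m^3

Derivation:
Using gamma = gamma_w * (Gs + S*e) / (1 + e)
Numerator: Gs + S*e = 2.77 + 0.98*0.47 = 3.2306
Denominator: 1 + e = 1 + 0.47 = 1.47
gamma = 9.81 * 3.2306 / 1.47
gamma = 21.559 kN/m^3


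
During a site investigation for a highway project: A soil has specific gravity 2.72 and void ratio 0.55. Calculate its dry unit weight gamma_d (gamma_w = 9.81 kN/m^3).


Using gamma_d = Gs * gamma_w / (1 + e)
gamma_d = 2.72 * 9.81 / (1 + 0.55)
gamma_d = 2.72 * 9.81 / 1.55
gamma_d = 17.215 kN/m^3


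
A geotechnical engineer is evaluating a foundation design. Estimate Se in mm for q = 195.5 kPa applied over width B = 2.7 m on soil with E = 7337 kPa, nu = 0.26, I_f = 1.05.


Result: 70.434 mm

Derivation:
Using Se = q * B * (1 - nu^2) * I_f / E
1 - nu^2 = 1 - 0.26^2 = 0.9324
Se = 195.5 * 2.7 * 0.9324 * 1.05 / 7337
Se = 0.070434 m
Convert to mm: Se = 0.070434 * 1000 = 70.434 mm


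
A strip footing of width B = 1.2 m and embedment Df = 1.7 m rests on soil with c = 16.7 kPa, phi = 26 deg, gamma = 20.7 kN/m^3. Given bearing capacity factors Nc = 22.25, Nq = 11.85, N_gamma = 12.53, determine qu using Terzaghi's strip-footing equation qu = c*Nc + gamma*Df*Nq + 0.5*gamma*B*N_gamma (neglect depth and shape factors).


Result: 944.2 kPa

Derivation:
Compute qu = c*Nc + gamma*Df*Nq + 0.5*gamma*B*N_gamma
Term 1: 16.7 * 22.25 = 371.575
Term 2: 20.7 * 1.7 * 11.85 = 417.0015
Term 3: 0.5 * 20.7 * 1.2 * 12.53 = 155.6226
qu = 371.575 + 417.0015 + 155.6226
qu = 944.2 kPa


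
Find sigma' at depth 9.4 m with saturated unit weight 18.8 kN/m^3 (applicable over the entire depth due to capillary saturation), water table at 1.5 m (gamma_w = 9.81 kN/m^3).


Result: 99.22 kPa

Derivation:
Total stress = gamma_sat * depth
sigma = 18.8 * 9.4 = 176.72 kPa
Pore water pressure u = gamma_w * (depth - d_wt)
u = 9.81 * (9.4 - 1.5) = 77.499 kPa
Effective stress = sigma - u
sigma' = 176.72 - 77.499 = 99.22 kPa


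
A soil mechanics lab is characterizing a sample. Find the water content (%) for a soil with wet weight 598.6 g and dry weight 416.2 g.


Using w = (m_wet - m_dry) / m_dry * 100
m_wet - m_dry = 598.6 - 416.2 = 182.4 g
w = 182.4 / 416.2 * 100
w = 43.83 %


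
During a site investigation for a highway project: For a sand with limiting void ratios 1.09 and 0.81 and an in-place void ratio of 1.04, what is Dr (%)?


Result: 17.86 %

Derivation:
Using Dr = (e_max - e) / (e_max - e_min) * 100
e_max - e = 1.09 - 1.04 = 0.05
e_max - e_min = 1.09 - 0.81 = 0.28
Dr = 0.05 / 0.28 * 100
Dr = 17.86 %


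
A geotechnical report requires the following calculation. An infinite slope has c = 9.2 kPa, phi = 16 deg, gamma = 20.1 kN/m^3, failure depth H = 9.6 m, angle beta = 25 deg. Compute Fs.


Result: 0.739

Derivation:
Using Fs = c / (gamma*H*sin(beta)*cos(beta)) + tan(phi)/tan(beta)
Cohesion contribution = 9.2 / (20.1*9.6*sin(25)*cos(25))
Cohesion contribution = 0.124479
Friction contribution = tan(16)/tan(25) = 0.614927
Fs = 0.124479 + 0.614927
Fs = 0.739


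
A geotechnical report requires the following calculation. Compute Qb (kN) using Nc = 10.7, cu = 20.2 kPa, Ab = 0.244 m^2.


Using Qb = Nc * cu * Ab
Qb = 10.7 * 20.2 * 0.244
Qb = 52.74 kN


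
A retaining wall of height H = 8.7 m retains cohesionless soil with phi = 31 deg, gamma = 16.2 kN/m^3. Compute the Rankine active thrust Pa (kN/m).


Compute active earth pressure coefficient:
Ka = tan^2(45 - phi/2) = tan^2(29.5) = 0.320099
Compute active force:
Pa = 0.5 * Ka * gamma * H^2
Pa = 0.5 * 0.320099 * 16.2 * 8.7^2
Pa = 196.25 kN/m


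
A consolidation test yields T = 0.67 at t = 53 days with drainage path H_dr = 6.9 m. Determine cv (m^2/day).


Using cv = T * H_dr^2 / t
H_dr^2 = 6.9^2 = 47.61
cv = 0.67 * 47.61 / 53
cv = 0.60186 m^2/day


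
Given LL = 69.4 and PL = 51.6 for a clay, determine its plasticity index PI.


Using PI = LL - PL
PI = 69.4 - 51.6
PI = 17.8


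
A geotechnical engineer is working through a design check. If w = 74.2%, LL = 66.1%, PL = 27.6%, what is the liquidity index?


Result: 1.21

Derivation:
First compute the plasticity index:
PI = LL - PL = 66.1 - 27.6 = 38.5
Then compute the liquidity index:
LI = (w - PL) / PI
LI = (74.2 - 27.6) / 38.5
LI = 1.21


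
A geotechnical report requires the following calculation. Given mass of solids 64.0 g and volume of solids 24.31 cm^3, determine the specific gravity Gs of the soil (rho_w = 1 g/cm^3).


Using Gs = m_s / (V_s * rho_w)
Since rho_w = 1 g/cm^3:
Gs = 64.0 / 24.31
Gs = 2.633


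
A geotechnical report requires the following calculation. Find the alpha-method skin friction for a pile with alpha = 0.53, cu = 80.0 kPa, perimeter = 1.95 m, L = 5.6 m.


Using Qs = alpha * cu * perimeter * L
Qs = 0.53 * 80.0 * 1.95 * 5.6
Qs = 463.01 kN


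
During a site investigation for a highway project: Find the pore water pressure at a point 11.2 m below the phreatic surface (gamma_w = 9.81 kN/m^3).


Using u = gamma_w * h_w
u = 9.81 * 11.2
u = 109.87 kPa


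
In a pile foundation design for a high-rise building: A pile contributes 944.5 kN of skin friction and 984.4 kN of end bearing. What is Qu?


Result: 1928.9 kN

Derivation:
Using Qu = Qf + Qb
Qu = 944.5 + 984.4
Qu = 1928.9 kN


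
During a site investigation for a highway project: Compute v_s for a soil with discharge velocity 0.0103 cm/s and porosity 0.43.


Using v_s = v_d / n
v_s = 0.0103 / 0.43
v_s = 0.02395 cm/s


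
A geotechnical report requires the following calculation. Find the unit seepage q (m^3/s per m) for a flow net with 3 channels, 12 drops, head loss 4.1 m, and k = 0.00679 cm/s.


Convert k to m/s for unit consistency with H:
k = 0.00679 cm/s = 0.00679 / 100 m/s = 6.79e-05 m/s
Using q = k * H * Nf / Nd
Nf / Nd = 3 / 12 = 0.25
q = 6.79e-05 * 4.1 * 0.25
q = 6.96e-05 m^3/s per m


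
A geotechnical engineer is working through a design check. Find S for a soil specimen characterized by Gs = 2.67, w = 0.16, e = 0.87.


Result: 0.491

Derivation:
Using S = Gs * w / e
S = 2.67 * 0.16 / 0.87
S = 0.491


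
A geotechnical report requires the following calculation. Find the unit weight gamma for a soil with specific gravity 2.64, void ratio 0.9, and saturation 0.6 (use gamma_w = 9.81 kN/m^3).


Result: 16.419 kN/m^3

Derivation:
Using gamma = gamma_w * (Gs + S*e) / (1 + e)
Numerator: Gs + S*e = 2.64 + 0.6*0.9 = 3.18
Denominator: 1 + e = 1 + 0.9 = 1.9
gamma = 9.81 * 3.18 / 1.9
gamma = 16.419 kN/m^3


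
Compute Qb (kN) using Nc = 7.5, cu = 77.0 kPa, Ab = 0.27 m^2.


Using Qb = Nc * cu * Ab
Qb = 7.5 * 77.0 * 0.27
Qb = 155.93 kN


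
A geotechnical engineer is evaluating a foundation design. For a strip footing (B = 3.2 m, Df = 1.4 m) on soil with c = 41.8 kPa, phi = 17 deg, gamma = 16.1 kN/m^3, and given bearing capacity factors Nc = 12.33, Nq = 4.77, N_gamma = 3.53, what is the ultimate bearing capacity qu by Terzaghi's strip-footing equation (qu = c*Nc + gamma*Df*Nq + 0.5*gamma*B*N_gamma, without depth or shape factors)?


Compute qu = c*Nc + gamma*Df*Nq + 0.5*gamma*B*N_gamma
Term 1: 41.8 * 12.33 = 515.394
Term 2: 16.1 * 1.4 * 4.77 = 107.5158
Term 3: 0.5 * 16.1 * 3.2 * 3.53 = 90.9328
qu = 515.394 + 107.5158 + 90.9328
qu = 713.84 kPa
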